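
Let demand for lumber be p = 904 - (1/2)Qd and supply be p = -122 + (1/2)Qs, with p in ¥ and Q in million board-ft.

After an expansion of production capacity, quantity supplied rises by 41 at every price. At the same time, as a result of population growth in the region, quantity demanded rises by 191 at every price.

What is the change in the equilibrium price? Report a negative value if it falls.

+37.5

Original equilibrium: 1808 - 2p = 2p + 244 gives 1564 = 4p, so p = 391 and Q = 1026.
With the change applied: demand Qd = 1999 - 2p, supply Qs = 2p + 285.
Equate the new curves: 1999 - 2p = 2p + 285, giving 1714 = 4p, p = 428.5, Q = 1142.
Δp = 428.5 − 391 = +37.5.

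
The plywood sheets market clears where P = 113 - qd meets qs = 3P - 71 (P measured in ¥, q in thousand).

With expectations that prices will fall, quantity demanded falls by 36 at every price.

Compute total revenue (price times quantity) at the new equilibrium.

1480

Initially, 113 - P = 3P - 71, so 184 = 4P and P = 46, q = 67.
The shock moves the curves to qd = 77 - P and qs = 3P - 71.
New equilibrium: 77 - P = 3P - 71 ⇒ 148 = 4P ⇒ P = 37, q = 40.
New expenditure = 37 × 40 = 1480.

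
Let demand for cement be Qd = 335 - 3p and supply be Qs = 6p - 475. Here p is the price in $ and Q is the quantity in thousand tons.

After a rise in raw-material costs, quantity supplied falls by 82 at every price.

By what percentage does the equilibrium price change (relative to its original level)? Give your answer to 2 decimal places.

Before the shock: 335 - 3p = 6p - 475 ⇒ 810 = 9p ⇒ p = 90, Q = 65.
The new curves are Qd = 335 - 3p (demand) and Qs = 6p - 557 (supply).
Clearing the new market: 335 - 3p = 6p - 557, so p = 892/9 ≈ 99.1111 and Q = 113/3 ≈ 37.6667.
%Δp = (99.1111 − 90) / 90 × 100 = +10.12%.

+10.12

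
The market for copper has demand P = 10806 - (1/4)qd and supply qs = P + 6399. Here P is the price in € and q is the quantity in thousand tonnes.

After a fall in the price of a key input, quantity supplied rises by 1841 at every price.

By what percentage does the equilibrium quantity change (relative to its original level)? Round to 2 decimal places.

+10.70

Initially, 43224 - 4P = P + 6399, so 36825 = 5P and P = 7365, q = 13764.
The new curves are qd = 43224 - 4P (demand) and qs = P + 8240 (supply).
Clearing the new market: 43224 - 4P = P + 8240, so P = 6996.8 and q = 15236.8.
%Δq = (15236.8 − 13764) / 13764 × 100 = +10.70%.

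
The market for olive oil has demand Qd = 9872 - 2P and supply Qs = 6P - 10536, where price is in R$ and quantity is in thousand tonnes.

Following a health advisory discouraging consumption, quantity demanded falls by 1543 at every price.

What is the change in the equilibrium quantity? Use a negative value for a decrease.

-1157.25

Initially, 9872 - 2P = 6P - 10536, so 20408 = 8P and P = 2551, Q = 4770.
The new curves are Qd = 8329 - 2P (demand) and Qs = 6P - 10536 (supply).
New equilibrium: 8329 - 2P = 6P - 10536 ⇒ 18865 = 8P ⇒ P = 2358.125, Q = 3612.75.
ΔQ = 3612.75 − 4770 = -1157.25.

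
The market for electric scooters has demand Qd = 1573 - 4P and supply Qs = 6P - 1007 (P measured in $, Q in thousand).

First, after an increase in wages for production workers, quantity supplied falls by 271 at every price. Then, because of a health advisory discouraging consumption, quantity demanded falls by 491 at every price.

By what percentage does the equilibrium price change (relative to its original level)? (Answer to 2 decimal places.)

-8.53

Solve the original market: 1573 - 4P = 6P - 1007, hence P = 258 and Q = 541.
With the change applied: demand Qd = 1082 - 4P, supply Qs = 6P - 1278.
New equilibrium: 1082 - 4P = 6P - 1278 ⇒ 2360 = 10P ⇒ P = 236, Q = 138.
%ΔP = (236 − 258) / 258 × 100 = -8.53%.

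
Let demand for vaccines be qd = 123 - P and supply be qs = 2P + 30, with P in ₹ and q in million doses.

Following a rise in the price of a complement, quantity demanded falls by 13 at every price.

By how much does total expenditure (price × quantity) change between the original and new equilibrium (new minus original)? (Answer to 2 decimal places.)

Before the shock: 123 - P = 2P + 30 ⇒ 93 = 3P ⇒ P = 31, q = 92.
After the shift, demand is qd = 110 - P and supply is qs = 2P + 30.
New equilibrium: 110 - P = 2P + 30 ⇒ 80 = 3P ⇒ P = 80/3 ≈ 26.6667, q = 250/3 ≈ 83.3333.
Expenditure moves from 31×92 = 2852 to 26.6667×83.3333 = 2222.2222; change = -629.78.

-629.78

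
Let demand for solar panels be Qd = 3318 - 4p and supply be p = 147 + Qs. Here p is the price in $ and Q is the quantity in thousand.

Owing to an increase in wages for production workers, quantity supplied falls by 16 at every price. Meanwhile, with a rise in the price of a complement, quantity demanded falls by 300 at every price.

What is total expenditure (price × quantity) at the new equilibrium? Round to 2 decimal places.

301049.84

Original equilibrium: 3318 - 4p = p - 147 gives 3465 = 5p, so p = 693 and Q = 546.
With the change applied: demand Qd = 3018 - 4p, supply Qs = p - 163.
Setting them equal: 3018 - 4p = p - 163 → 3181 = 5p, so p = 636.2 and Q = 473.2.
New expenditure = 636.2 × 473.2 = 301049.84.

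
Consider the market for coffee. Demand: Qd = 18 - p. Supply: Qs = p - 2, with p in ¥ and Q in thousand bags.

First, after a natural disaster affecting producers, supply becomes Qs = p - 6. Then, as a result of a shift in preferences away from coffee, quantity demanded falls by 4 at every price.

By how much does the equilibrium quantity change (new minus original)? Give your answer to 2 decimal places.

Before the shock: 18 - p = p - 2 ⇒ 20 = 2p ⇒ p = 10, Q = 8.
With the change applied: demand Qd = 14 - p, supply Qs = p - 6.
Clearing the new market: 14 - p = p - 6, so p = 10 and Q = 4.
ΔQ = 4 − 8 = -4.00.

-4.00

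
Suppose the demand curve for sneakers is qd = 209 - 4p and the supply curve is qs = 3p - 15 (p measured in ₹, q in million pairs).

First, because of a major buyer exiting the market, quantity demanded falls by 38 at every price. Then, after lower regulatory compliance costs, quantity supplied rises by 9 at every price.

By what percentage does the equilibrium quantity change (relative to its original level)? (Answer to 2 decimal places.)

-13.76

Original equilibrium: 209 - 4p = 3p - 15 gives 224 = 7p, so p = 32 and q = 81.
After the shift, demand is qd = 171 - 4p and supply is qs = 3p - 6.
New equilibrium: 171 - 4p = 3p - 6 ⇒ 177 = 7p ⇒ p = 177/7 ≈ 25.2857, q = 489/7 ≈ 69.8571.
%Δq = (69.8571 − 81) / 81 × 100 = -13.76%.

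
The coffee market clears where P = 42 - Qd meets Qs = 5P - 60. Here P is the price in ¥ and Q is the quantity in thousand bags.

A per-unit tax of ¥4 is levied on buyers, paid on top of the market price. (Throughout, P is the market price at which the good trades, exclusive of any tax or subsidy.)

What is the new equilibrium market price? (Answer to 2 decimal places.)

16.33

Solve the original market: 42 - P = 5P - 60, hence P = 17 and Q = 25.
Since buyers pay the price plus the tax, the effective demand curve becomes Qd = 38 - P.
Equate the new curves: 38 - P = 5P - 60, giving 98 = 6P, P = 49/3 ≈ 16.3333, Q = 65/3 ≈ 21.6667.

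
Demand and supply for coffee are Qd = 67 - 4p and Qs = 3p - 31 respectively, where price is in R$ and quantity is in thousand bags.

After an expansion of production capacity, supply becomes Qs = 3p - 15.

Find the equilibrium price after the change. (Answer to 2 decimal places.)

Solve the original market: 67 - 4p = 3p - 31, hence p = 14 and Q = 11.
The shock moves the curves to Qd = 67 - 4p and Qs = 3p - 15.
New equilibrium: 67 - 4p = 3p - 15 ⇒ 82 = 7p ⇒ p = 82/7 ≈ 11.7143, Q = 141/7 ≈ 20.1429.

11.71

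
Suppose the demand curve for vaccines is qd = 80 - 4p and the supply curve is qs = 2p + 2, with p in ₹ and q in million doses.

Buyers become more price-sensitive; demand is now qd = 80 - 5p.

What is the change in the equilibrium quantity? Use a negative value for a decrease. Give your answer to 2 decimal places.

-3.71

Original equilibrium: 80 - 4p = 2p + 2 gives 78 = 6p, so p = 13 and q = 28.
After the shift, demand is qd = 80 - 5p and supply is qs = 2p + 2.
Clearing the new market: 80 - 5p = 2p + 2, so p = 78/7 ≈ 11.1429 and q = 170/7 ≈ 24.2857.
Δq = 24.2857 − 28 = -3.71.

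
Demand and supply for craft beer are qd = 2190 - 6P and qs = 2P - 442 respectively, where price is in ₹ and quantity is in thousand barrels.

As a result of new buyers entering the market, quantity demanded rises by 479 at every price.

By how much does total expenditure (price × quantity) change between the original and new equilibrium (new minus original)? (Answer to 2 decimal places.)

Solve the original market: 2190 - 6P = 2P - 442, hence P = 329 and q = 216.
With the change applied: demand qd = 2669 - 6P, supply qs = 2P - 442.
Clearing the new market: 2669 - 6P = 2P - 442, so P = 388.875 and q = 335.75.
Expenditure moves from 329×216 = 71064 to 388.875×335.75 = 130564.78125; change = +59500.78.

+59500.78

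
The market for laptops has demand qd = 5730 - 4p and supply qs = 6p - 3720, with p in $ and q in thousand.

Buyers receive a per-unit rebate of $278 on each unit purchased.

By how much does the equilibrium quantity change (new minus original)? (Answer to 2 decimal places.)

Before the shock: 5730 - 4p = 6p - 3720 ⇒ 9450 = 10p ⇒ p = 945, q = 1950.
Since buyers' out-of-pocket price is the market price minus the rebate, the effective demand curve becomes qd = 6842 - 4p.
New equilibrium: 6842 - 4p = 6p - 3720 ⇒ 10562 = 10p ⇒ p = 1056.2, q = 2617.2.
Δq = 2617.2 − 1950 = +667.20.

+667.20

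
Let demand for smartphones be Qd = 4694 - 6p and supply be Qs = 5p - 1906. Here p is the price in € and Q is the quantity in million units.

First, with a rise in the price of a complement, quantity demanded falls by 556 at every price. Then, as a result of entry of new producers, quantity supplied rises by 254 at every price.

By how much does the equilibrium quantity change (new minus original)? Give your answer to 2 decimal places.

-114.18

Before the shock: 4694 - 6p = 5p - 1906 ⇒ 6600 = 11p ⇒ p = 600, Q = 1094.
The new curves are Qd = 4138 - 6p (demand) and Qs = 5p - 1652 (supply).
New equilibrium: 4138 - 6p = 5p - 1652 ⇒ 5790 = 11p ⇒ p = 5790/11 ≈ 526.3636, Q = 10778/11 ≈ 979.8182.
ΔQ = 979.8182 − 1094 = -114.18.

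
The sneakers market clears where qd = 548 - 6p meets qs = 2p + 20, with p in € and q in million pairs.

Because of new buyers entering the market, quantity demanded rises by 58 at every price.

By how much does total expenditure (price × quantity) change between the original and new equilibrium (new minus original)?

Solve the original market: 548 - 6p = 2p + 20, hence p = 66 and q = 152.
With the change applied: demand qd = 606 - 6p, supply qs = 2p + 20.
New equilibrium: 606 - 6p = 2p + 20 ⇒ 586 = 8p ⇒ p = 73.25, q = 166.5.
Expenditure moves from 66×152 = 10032 to 73.25×166.5 = 12196.125; change = +2164.125.

+2164.125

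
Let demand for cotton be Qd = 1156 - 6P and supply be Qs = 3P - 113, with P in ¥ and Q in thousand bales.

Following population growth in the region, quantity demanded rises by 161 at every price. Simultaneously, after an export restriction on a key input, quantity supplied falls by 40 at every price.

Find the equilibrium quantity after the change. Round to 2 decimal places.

337.00

Original equilibrium: 1156 - 6P = 3P - 113 gives 1269 = 9P, so P = 141 and Q = 310.
The shock moves the curves to Qd = 1317 - 6P and Qs = 3P - 153.
Clearing the new market: 1317 - 6P = 3P - 153, so P = 490/3 ≈ 163.3333 and Q = 337.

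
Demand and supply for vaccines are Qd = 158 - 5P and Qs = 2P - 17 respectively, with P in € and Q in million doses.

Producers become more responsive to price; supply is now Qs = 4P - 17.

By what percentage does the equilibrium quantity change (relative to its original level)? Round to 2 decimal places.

Initially, 158 - 5P = 2P - 17, so 175 = 7P and P = 25, Q = 33.
With the change applied: demand Qd = 158 - 5P, supply Qs = 4P - 17.
Clearing the new market: 158 - 5P = 4P - 17, so P = 175/9 ≈ 19.4444 and Q = 547/9 ≈ 60.7778.
%ΔQ = (60.7778 − 33) / 33 × 100 = +84.18%.

+84.18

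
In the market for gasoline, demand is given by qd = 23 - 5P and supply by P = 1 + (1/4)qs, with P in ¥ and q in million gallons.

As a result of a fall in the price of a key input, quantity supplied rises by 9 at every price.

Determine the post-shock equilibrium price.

2

Before the shock: 23 - 5P = 4P - 4 ⇒ 27 = 9P ⇒ P = 3, q = 8.
The shock moves the curves to qd = 23 - 5P and qs = 4P + 5.
New equilibrium: 23 - 5P = 4P + 5 ⇒ 18 = 9P ⇒ P = 2, q = 13.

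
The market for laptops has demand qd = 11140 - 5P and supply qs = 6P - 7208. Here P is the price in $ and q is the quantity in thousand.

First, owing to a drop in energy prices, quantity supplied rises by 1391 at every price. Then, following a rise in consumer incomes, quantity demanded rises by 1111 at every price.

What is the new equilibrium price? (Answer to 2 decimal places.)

1642.55

Solve the original market: 11140 - 5P = 6P - 7208, hence P = 1668 and q = 2800.
The shock moves the curves to qd = 12251 - 5P and qs = 6P - 5817.
Equate the new curves: 12251 - 5P = 6P - 5817, giving 18068 = 11P, P = 18068/11 ≈ 1642.5455, q = 44421/11 ≈ 4038.2727.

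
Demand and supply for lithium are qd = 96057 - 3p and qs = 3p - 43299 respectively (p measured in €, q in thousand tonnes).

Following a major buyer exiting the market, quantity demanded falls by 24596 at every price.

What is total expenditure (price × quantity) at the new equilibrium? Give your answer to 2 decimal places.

269322593.33

Initially, 96057 - 3p = 3p - 43299, so 139356 = 6p and p = 23226, q = 26379.
The new curves are qd = 71461 - 3p (demand) and qs = 3p - 43299 (supply).
New equilibrium: 71461 - 3p = 3p - 43299 ⇒ 114760 = 6p ⇒ p = 57380/3 ≈ 19126.6667, q = 14081.
New expenditure = 19126.6667 × 14081 = 269322593.33.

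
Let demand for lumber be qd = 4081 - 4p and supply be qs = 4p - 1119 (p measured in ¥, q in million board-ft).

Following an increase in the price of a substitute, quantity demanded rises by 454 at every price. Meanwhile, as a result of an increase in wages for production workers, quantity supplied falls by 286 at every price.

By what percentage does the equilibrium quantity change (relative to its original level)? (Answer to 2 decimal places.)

Original equilibrium: 4081 - 4p = 4p - 1119 gives 5200 = 8p, so p = 650 and q = 1481.
With the change applied: demand qd = 4535 - 4p, supply qs = 4p - 1405.
Equate the new curves: 4535 - 4p = 4p - 1405, giving 5940 = 8p, p = 742.5, q = 1565.
%Δq = (1565 − 1481) / 1481 × 100 = +5.67%.

+5.67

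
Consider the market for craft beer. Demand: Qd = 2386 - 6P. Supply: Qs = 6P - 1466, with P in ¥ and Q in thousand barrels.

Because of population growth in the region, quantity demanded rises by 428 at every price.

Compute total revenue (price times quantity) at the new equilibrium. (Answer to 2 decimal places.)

240393.33

Initially, 2386 - 6P = 6P - 1466, so 3852 = 12P and P = 321, Q = 460.
With the change applied: demand Qd = 2814 - 6P, supply Qs = 6P - 1466.
New equilibrium: 2814 - 6P = 6P - 1466 ⇒ 4280 = 12P ⇒ P = 1070/3 ≈ 356.6667, Q = 674.
New expenditure = 356.6667 × 674 = 240393.33.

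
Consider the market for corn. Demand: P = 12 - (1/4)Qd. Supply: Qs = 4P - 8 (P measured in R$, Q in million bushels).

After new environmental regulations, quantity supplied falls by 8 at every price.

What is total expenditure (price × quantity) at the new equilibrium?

128

Original equilibrium: 48 - 4P = 4P - 8 gives 56 = 8P, so P = 7 and Q = 20.
After the shift, demand is Qd = 48 - 4P and supply is Qs = 4P - 16.
Clearing the new market: 48 - 4P = 4P - 16, so P = 8 and Q = 16.
New expenditure = 8 × 16 = 128.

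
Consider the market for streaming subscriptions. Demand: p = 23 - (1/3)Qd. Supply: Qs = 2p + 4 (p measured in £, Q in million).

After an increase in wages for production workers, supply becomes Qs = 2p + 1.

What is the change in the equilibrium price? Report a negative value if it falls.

Initially, 69 - 3p = 2p + 4, so 65 = 5p and p = 13, Q = 30.
The shock moves the curves to Qd = 69 - 3p and Qs = 2p + 1.
Clearing the new market: 69 - 3p = 2p + 1, so p = 13.6 and Q = 28.2.
Δp = 13.6 − 13 = +0.6.

+0.6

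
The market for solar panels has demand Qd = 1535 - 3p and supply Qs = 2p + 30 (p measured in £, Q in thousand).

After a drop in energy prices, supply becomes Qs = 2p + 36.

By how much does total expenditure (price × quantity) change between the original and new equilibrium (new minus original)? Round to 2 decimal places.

+320.88

Initially, 1535 - 3p = 2p + 30, so 1505 = 5p and p = 301, Q = 632.
After the shift, demand is Qd = 1535 - 3p and supply is Qs = 2p + 36.
Clearing the new market: 1535 - 3p = 2p + 36, so p = 299.8 and Q = 635.6.
Expenditure moves from 301×632 = 190232 to 299.8×635.6 = 190552.88; change = +320.88.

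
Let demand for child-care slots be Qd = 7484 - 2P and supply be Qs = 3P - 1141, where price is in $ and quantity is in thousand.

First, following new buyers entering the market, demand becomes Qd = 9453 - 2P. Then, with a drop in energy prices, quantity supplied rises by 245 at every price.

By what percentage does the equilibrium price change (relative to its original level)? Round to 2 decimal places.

Before the shock: 7484 - 2P = 3P - 1141 ⇒ 8625 = 5P ⇒ P = 1725, Q = 4034.
The new curves are Qd = 9453 - 2P (demand) and Qs = 3P - 896 (supply).
New equilibrium: 9453 - 2P = 3P - 896 ⇒ 10349 = 5P ⇒ P = 2069.8, Q = 5313.4.
%ΔP = (2069.8 − 1725) / 1725 × 100 = +19.99%.

+19.99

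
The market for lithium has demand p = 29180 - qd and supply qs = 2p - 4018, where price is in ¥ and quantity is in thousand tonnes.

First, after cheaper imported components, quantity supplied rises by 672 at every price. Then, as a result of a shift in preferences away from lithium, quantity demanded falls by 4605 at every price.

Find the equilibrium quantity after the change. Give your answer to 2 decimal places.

15268.00

Initially, 29180 - p = 2p - 4018, so 33198 = 3p and p = 11066, q = 18114.
With the change applied: demand qd = 24575 - p, supply qs = 2p - 3346.
Setting them equal: 24575 - p = 2p - 3346 → 27921 = 3p, so p = 9307 and q = 15268.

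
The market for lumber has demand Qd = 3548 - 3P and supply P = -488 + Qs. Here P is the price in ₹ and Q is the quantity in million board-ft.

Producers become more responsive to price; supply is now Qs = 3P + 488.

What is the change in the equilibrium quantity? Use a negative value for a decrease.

Before the shock: 3548 - 3P = P + 488 ⇒ 3060 = 4P ⇒ P = 765, Q = 1253.
The new curves are Qd = 3548 - 3P (demand) and Qs = 3P + 488 (supply).
Equate the new curves: 3548 - 3P = 3P + 488, giving 3060 = 6P, P = 510, Q = 2018.
ΔQ = 2018 − 1253 = +765.

+765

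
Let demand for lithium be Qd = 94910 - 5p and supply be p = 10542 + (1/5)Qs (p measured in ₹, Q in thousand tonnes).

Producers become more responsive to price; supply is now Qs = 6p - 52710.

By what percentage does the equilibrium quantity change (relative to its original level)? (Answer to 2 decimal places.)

+31.80

Solve the original market: 94910 - 5p = 5p - 52710, hence p = 14762 and Q = 21100.
With the change applied: demand Qd = 94910 - 5p, supply Qs = 6p - 52710.
Setting them equal: 94910 - 5p = 6p - 52710 → 147620 = 11p, so p = 13420 and Q = 27810.
%ΔQ = (27810 − 21100) / 21100 × 100 = +31.80%.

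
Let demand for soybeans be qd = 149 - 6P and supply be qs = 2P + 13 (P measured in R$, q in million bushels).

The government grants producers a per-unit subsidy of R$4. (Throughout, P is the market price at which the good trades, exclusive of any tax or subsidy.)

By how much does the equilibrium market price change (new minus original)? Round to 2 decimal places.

-1.00

Initially, 149 - 6P = 2P + 13, so 136 = 8P and P = 17, q = 47.
Since sellers receive the price plus the subsidy, the effective supply curve becomes qs = 2P + 21.
Setting them equal: 149 - 6P = 2P + 21 → 128 = 8P, so P = 16 and q = 53.
ΔP = 16 − 17 = -1.00.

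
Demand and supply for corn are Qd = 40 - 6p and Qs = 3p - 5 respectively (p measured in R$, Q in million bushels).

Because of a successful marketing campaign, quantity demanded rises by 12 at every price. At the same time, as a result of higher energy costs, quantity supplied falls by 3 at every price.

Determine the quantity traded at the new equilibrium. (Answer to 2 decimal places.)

12.00

Solve the original market: 40 - 6p = 3p - 5, hence p = 5 and Q = 10.
After the shift, demand is Qd = 52 - 6p and supply is Qs = 3p - 8.
Equate the new curves: 52 - 6p = 3p - 8, giving 60 = 9p, p = 20/3 ≈ 6.6667, Q = 12.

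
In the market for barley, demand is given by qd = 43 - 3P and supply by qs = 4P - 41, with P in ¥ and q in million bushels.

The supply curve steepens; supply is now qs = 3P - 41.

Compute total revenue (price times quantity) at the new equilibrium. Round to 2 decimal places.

Before the shock: 43 - 3P = 4P - 41 ⇒ 84 = 7P ⇒ P = 12, q = 7.
The new curves are qd = 43 - 3P (demand) and qs = 3P - 41 (supply).
Setting them equal: 43 - 3P = 3P - 41 → 84 = 6P, so P = 14 and q = 1.
New expenditure = 14 × 1 = 14.00.

14.00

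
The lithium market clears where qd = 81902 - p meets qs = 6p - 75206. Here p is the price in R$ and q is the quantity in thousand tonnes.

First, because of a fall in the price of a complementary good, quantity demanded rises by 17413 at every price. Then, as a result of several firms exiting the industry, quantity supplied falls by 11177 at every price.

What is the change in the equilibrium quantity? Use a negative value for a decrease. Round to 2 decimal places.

+13328.71

Original equilibrium: 81902 - p = 6p - 75206 gives 157108 = 7p, so p = 22444 and q = 59458.
With the change applied: demand qd = 99315 - p, supply qs = 6p - 86383.
Clearing the new market: 99315 - p = 6p - 86383, so p = 185698/7 ≈ 26528.2857 and q = 509507/7 ≈ 72786.7143.
Δq = 72786.7143 − 59458 = +13328.71.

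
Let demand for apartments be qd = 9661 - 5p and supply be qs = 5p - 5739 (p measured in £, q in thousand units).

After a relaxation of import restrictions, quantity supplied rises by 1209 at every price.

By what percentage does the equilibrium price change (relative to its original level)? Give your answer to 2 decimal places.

Original equilibrium: 9661 - 5p = 5p - 5739 gives 15400 = 10p, so p = 1540 and q = 1961.
With the change applied: demand qd = 9661 - 5p, supply qs = 5p - 4530.
New equilibrium: 9661 - 5p = 5p - 4530 ⇒ 14191 = 10p ⇒ p = 1419.1, q = 2565.5.
%Δp = (1419.1 − 1540) / 1540 × 100 = -7.85%.

-7.85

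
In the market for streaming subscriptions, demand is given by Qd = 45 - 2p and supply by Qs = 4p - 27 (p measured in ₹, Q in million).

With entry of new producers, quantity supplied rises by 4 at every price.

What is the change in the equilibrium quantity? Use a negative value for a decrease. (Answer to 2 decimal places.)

Solve the original market: 45 - 2p = 4p - 27, hence p = 12 and Q = 21.
After the shift, demand is Qd = 45 - 2p and supply is Qs = 4p - 23.
Equate the new curves: 45 - 2p = 4p - 23, giving 68 = 6p, p = 34/3 ≈ 11.3333, Q = 67/3 ≈ 22.3333.
ΔQ = 22.3333 − 21 = +1.33.

+1.33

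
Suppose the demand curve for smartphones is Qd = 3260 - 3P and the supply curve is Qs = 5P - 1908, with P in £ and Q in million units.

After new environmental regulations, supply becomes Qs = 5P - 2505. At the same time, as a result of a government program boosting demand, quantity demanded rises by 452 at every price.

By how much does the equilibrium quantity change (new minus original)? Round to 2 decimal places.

+58.63

Solve the original market: 3260 - 3P = 5P - 1908, hence P = 646 and Q = 1322.
The new curves are Qd = 3712 - 3P (demand) and Qs = 5P - 2505 (supply).
Clearing the new market: 3712 - 3P = 5P - 2505, so P = 777.125 and Q = 1380.625.
ΔQ = 1380.625 − 1322 = +58.63.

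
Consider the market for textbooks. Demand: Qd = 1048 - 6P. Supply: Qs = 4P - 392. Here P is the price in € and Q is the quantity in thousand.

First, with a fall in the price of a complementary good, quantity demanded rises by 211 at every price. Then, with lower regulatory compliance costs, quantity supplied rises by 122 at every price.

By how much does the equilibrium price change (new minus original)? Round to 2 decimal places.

+8.90

Original equilibrium: 1048 - 6P = 4P - 392 gives 1440 = 10P, so P = 144 and Q = 184.
The new curves are Qd = 1259 - 6P (demand) and Qs = 4P - 270 (supply).
New equilibrium: 1259 - 6P = 4P - 270 ⇒ 1529 = 10P ⇒ P = 152.9, Q = 341.6.
ΔP = 152.9 − 144 = +8.90.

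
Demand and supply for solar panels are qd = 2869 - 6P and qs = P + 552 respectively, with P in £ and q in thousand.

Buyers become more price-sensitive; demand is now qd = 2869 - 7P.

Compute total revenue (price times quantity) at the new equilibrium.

Initially, 2869 - 6P = P + 552, so 2317 = 7P and P = 331, q = 883.
The new curves are qd = 2869 - 7P (demand) and qs = P + 552 (supply).
Setting them equal: 2869 - 7P = P + 552 → 2317 = 8P, so P = 289.625 and q = 841.625.
New expenditure = 289.625 × 841.625 = 243755.640625.

243755.640625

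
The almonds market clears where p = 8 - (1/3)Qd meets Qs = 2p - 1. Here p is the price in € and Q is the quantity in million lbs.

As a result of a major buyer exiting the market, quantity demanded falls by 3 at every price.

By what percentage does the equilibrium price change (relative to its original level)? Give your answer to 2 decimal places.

-12.00

Original equilibrium: 24 - 3p = 2p - 1 gives 25 = 5p, so p = 5 and Q = 9.
The shock moves the curves to Qd = 21 - 3p and Qs = 2p - 1.
Clearing the new market: 21 - 3p = 2p - 1, so p = 4.4 and Q = 7.8.
%Δp = (4.4 − 5) / 5 × 100 = -12.00%.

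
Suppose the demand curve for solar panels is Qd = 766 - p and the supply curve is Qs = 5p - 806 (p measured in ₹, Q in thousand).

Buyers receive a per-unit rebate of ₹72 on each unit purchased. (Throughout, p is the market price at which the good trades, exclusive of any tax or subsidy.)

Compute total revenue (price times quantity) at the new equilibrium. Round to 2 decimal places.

154536.00

Solve the original market: 766 - p = 5p - 806, hence p = 262 and Q = 504.
Since buyers' out-of-pocket price is the market price minus the rebate, the effective demand curve becomes Qd = 838 - p.
Equate the new curves: 838 - p = 5p - 806, giving 1644 = 6p, p = 274, Q = 564.
New expenditure = 274 × 564 = 154536.00.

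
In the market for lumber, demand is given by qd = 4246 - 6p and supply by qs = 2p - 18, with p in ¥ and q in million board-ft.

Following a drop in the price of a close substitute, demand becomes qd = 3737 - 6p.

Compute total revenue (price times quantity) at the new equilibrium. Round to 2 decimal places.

Before the shock: 4246 - 6p = 2p - 18 ⇒ 4264 = 8p ⇒ p = 533, q = 1048.
The shock moves the curves to qd = 3737 - 6p and qs = 2p - 18.
Clearing the new market: 3737 - 6p = 2p - 18, so p = 469.375 and q = 920.75.
New expenditure = 469.375 × 920.75 = 432177.03.

432177.03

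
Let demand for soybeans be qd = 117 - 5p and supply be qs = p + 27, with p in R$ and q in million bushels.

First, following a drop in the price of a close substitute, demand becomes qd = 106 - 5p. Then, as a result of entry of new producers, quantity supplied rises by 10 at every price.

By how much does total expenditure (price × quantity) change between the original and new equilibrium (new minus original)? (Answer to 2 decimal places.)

Initially, 117 - 5p = p + 27, so 90 = 6p and p = 15, q = 42.
After the shift, demand is qd = 106 - 5p and supply is qs = p + 37.
Equate the new curves: 106 - 5p = p + 37, giving 69 = 6p, p = 11.5, q = 48.5.
Expenditure moves from 15×42 = 630 to 11.5×48.5 = 557.75; change = -72.25.

-72.25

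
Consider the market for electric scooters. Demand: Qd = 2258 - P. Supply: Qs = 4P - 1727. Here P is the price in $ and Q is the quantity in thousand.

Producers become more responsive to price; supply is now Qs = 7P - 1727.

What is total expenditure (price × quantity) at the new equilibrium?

876637.734375

Before the shock: 2258 - P = 4P - 1727 ⇒ 3985 = 5P ⇒ P = 797, Q = 1461.
After the shift, demand is Qd = 2258 - P and supply is Qs = 7P - 1727.
Setting them equal: 2258 - P = 7P - 1727 → 3985 = 8P, so P = 498.125 and Q = 1759.875.
New expenditure = 498.125 × 1759.875 = 876637.734375.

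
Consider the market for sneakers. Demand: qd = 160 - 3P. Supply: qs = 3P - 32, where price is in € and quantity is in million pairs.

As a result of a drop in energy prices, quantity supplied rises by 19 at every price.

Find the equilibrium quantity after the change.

Before the shock: 160 - 3P = 3P - 32 ⇒ 192 = 6P ⇒ P = 32, q = 64.
After the shift, demand is qd = 160 - 3P and supply is qs = 3P - 13.
Equate the new curves: 160 - 3P = 3P - 13, giving 173 = 6P, P = 173/6 ≈ 28.8333, q = 73.5.

73.5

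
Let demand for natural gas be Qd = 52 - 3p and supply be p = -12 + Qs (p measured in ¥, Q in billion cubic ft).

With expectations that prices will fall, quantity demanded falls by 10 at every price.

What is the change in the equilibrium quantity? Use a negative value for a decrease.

-2.5

Before the shock: 52 - 3p = p + 12 ⇒ 40 = 4p ⇒ p = 10, Q = 22.
After the shift, demand is Qd = 42 - 3p and supply is Qs = p + 12.
Equate the new curves: 42 - 3p = p + 12, giving 30 = 4p, p = 7.5, Q = 19.5.
ΔQ = 19.5 − 22 = -2.5.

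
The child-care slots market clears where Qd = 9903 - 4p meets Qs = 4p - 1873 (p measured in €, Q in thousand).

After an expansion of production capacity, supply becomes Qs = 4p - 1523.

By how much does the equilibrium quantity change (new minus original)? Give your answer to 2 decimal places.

+175.00

Solve the original market: 9903 - 4p = 4p - 1873, hence p = 1472 and Q = 4015.
With the change applied: demand Qd = 9903 - 4p, supply Qs = 4p - 1523.
Setting them equal: 9903 - 4p = 4p - 1523 → 11426 = 8p, so p = 1428.25 and Q = 4190.
ΔQ = 4190 − 4015 = +175.00.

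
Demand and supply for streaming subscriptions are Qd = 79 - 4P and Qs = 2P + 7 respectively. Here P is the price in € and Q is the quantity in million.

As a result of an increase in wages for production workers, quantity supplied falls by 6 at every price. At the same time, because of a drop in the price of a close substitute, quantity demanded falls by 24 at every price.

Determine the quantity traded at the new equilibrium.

Initially, 79 - 4P = 2P + 7, so 72 = 6P and P = 12, Q = 31.
With the change applied: demand Qd = 55 - 4P, supply Qs = 2P + 1.
Setting them equal: 55 - 4P = 2P + 1 → 54 = 6P, so P = 9 and Q = 19.

19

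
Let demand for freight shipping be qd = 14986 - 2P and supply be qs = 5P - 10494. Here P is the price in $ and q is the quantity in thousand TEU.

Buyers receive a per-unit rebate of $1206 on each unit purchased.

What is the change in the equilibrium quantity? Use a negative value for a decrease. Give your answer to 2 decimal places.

+1722.86

Original equilibrium: 14986 - 2P = 5P - 10494 gives 25480 = 7P, so P = 3640 and q = 7706.
Since buyers' out-of-pocket price is the market price minus the rebate, the effective demand curve becomes qd = 17398 - 2P.
Setting them equal: 17398 - 2P = 5P - 10494 → 27892 = 7P, so P = 27892/7 ≈ 3984.5714 and q = 66002/7 ≈ 9428.8571.
Δq = 9428.8571 − 7706 = +1722.86.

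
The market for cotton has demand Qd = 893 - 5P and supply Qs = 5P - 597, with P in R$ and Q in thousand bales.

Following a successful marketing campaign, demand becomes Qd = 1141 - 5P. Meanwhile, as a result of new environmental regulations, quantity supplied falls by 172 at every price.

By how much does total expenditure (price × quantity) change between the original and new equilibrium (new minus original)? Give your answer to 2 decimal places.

+13474.00

Before the shock: 893 - 5P = 5P - 597 ⇒ 1490 = 10P ⇒ P = 149, Q = 148.
The new curves are Qd = 1141 - 5P (demand) and Qs = 5P - 769 (supply).
Setting them equal: 1141 - 5P = 5P - 769 → 1910 = 10P, so P = 191 and Q = 186.
Expenditure moves from 149×148 = 22052 to 191×186 = 35526; change = +13474.00.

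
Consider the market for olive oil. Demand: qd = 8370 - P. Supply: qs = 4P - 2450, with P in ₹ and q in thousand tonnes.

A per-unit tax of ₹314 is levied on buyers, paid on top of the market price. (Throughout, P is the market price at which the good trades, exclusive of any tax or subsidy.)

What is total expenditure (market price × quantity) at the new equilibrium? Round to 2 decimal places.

Initially, 8370 - P = 4P - 2450, so 10820 = 5P and P = 2164, q = 6206.
Since buyers pay the price plus the tax, the effective demand curve becomes qd = 8056 - P.
Clearing the new market: 8056 - P = 4P - 2450, so P = 2101.2 and q = 5954.8.
New expenditure = 2101.2 × 5954.8 = 12512225.76.

12512225.76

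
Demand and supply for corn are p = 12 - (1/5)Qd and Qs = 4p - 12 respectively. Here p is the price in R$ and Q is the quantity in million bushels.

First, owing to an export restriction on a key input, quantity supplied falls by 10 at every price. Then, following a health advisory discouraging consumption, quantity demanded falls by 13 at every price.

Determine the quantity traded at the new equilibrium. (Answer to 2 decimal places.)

Before the shock: 60 - 5p = 4p - 12 ⇒ 72 = 9p ⇒ p = 8, Q = 20.
After the shift, demand is Qd = 47 - 5p and supply is Qs = 4p - 22.
Equate the new curves: 47 - 5p = 4p - 22, giving 69 = 9p, p = 23/3 ≈ 7.6667, Q = 26/3 ≈ 8.6667.

8.67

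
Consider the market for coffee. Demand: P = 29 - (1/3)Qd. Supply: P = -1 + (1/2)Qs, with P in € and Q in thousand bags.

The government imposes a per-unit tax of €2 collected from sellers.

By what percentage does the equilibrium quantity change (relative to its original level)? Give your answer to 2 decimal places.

-6.67

Solve the original market: 87 - 3P = 2P + 2, hence P = 17 and Q = 36.
Since sellers keep the price net of the tax, the effective supply curve becomes Qs = 2P - 2.
Setting them equal: 87 - 3P = 2P - 2 → 89 = 5P, so P = 17.8 and Q = 33.6.
%ΔQ = (33.6 − 36) / 36 × 100 = -6.67%.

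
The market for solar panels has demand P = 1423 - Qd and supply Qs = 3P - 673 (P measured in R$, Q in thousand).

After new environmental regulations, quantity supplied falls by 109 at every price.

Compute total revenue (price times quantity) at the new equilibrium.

Before the shock: 1423 - P = 3P - 673 ⇒ 2096 = 4P ⇒ P = 524, Q = 899.
The new curves are Qd = 1423 - P (demand) and Qs = 3P - 782 (supply).
Clearing the new market: 1423 - P = 3P - 782, so P = 551.25 and Q = 871.75.
New expenditure = 551.25 × 871.75 = 480552.1875.

480552.1875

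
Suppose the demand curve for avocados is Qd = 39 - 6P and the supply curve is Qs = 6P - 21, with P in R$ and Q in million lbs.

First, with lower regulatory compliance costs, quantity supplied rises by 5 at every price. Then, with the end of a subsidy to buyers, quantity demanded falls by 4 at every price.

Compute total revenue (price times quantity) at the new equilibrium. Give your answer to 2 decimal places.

40.38

Original equilibrium: 39 - 6P = 6P - 21 gives 60 = 12P, so P = 5 and Q = 9.
With the change applied: demand Qd = 35 - 6P, supply Qs = 6P - 16.
New equilibrium: 35 - 6P = 6P - 16 ⇒ 51 = 12P ⇒ P = 4.25, Q = 9.5.
New expenditure = 4.25 × 9.5 = 40.38.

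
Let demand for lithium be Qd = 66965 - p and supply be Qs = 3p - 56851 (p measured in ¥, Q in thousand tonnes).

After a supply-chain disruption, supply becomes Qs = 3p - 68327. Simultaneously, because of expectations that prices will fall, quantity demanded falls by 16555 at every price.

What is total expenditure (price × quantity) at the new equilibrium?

Solve the original market: 66965 - p = 3p - 56851, hence p = 30954 and Q = 36011.
The new curves are Qd = 50410 - p (demand) and Qs = 3p - 68327 (supply).
Equate the new curves: 50410 - p = 3p - 68327, giving 118737 = 4p, p = 29684.25, Q = 20725.75.
New expenditure = 29684.25 × 20725.75 = 615228344.4375.

615228344.4375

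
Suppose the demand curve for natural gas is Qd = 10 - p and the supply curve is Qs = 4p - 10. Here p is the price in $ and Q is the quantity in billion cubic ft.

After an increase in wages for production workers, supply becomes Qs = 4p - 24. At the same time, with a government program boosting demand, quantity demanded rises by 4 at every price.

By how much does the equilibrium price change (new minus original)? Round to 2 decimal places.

+3.60

Before the shock: 10 - p = 4p - 10 ⇒ 20 = 5p ⇒ p = 4, Q = 6.
With the change applied: demand Qd = 14 - p, supply Qs = 4p - 24.
Clearing the new market: 14 - p = 4p - 24, so p = 7.6 and Q = 6.4.
Δp = 7.6 − 4 = +3.60.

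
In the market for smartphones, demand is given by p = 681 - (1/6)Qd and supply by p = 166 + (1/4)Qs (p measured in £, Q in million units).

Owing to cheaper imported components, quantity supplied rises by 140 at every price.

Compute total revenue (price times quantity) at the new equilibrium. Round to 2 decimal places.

608520.00

Before the shock: 4086 - 6p = 4p - 664 ⇒ 4750 = 10p ⇒ p = 475, Q = 1236.
The new curves are Qd = 4086 - 6p (demand) and Qs = 4p - 524 (supply).
Clearing the new market: 4086 - 6p = 4p - 524, so p = 461 and Q = 1320.
New expenditure = 461 × 1320 = 608520.00.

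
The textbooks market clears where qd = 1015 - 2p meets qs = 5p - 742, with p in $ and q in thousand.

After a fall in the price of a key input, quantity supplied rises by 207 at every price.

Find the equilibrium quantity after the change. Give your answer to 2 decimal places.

572.14

Solve the original market: 1015 - 2p = 5p - 742, hence p = 251 and q = 513.
The new curves are qd = 1015 - 2p (demand) and qs = 5p - 535 (supply).
Setting them equal: 1015 - 2p = 5p - 535 → 1550 = 7p, so p = 1550/7 ≈ 221.4286 and q = 4005/7 ≈ 572.1429.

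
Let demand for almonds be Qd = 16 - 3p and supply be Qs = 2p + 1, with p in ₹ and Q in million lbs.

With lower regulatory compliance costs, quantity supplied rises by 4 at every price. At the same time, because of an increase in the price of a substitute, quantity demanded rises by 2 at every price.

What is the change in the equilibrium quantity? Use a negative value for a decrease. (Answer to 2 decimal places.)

Original equilibrium: 16 - 3p = 2p + 1 gives 15 = 5p, so p = 3 and Q = 7.
After the shift, demand is Qd = 18 - 3p and supply is Qs = 2p + 5.
New equilibrium: 18 - 3p = 2p + 5 ⇒ 13 = 5p ⇒ p = 2.6, Q = 10.2.
ΔQ = 10.2 − 7 = +3.20.

+3.20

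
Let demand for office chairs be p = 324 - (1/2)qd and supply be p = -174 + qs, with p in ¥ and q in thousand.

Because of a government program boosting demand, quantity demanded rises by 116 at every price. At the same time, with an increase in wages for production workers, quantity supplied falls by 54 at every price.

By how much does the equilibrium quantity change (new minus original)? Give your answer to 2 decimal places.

+2.67

Original equilibrium: 648 - 2p = p + 174 gives 474 = 3p, so p = 158 and q = 332.
The new curves are qd = 764 - 2p (demand) and qs = p + 120 (supply).
Equate the new curves: 764 - 2p = p + 120, giving 644 = 3p, p = 644/3 ≈ 214.6667, q = 1004/3 ≈ 334.6667.
Δq = 334.6667 − 332 = +2.67.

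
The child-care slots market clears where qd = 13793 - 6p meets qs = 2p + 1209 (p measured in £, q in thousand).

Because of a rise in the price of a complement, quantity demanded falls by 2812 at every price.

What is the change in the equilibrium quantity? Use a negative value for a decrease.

-703

Solve the original market: 13793 - 6p = 2p + 1209, hence p = 1573 and q = 4355.
The new curves are qd = 10981 - 6p (demand) and qs = 2p + 1209 (supply).
Setting them equal: 10981 - 6p = 2p + 1209 → 9772 = 8p, so p = 1221.5 and q = 3652.
Δq = 3652 − 4355 = -703.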